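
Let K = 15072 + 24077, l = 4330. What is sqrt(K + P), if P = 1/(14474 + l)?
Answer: sqrt(3460677803697)/9402 ≈ 197.86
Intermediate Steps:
P = 1/18804 (P = 1/(14474 + 4330) = 1/18804 ≈ 5.3180e-5)
K = 39149
sqrt(K + P) = sqrt(39149 + 1/18804) = sqrt(736157797/18804) = sqrt(3460677803697)/9402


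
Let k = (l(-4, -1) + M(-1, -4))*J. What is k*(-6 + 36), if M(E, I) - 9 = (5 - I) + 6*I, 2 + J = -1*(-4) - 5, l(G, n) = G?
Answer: 900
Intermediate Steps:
J = -3 (J = -2 + (-1*(-4) - 5) = -2 + (4 - 5) = -2 - 1 = -3)
M(E, I) = 14 + 5*I (M(E, I) = 9 + ((5 - I) + 6*I) = 9 + (5 + 5*I) = 14 + 5*I)
k = 30 (k = (-4 + (14 + 5*(-4)))*(-3) = (-4 + (14 - 20))*(-3) = (-4 - 6)*(-3) = -10*(-3) = 30)
k*(-6 + 36) = 30*(-6 + 36) = 30*30 = 900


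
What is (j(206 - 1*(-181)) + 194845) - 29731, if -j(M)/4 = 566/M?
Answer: 63896854/387 ≈ 1.6511e+5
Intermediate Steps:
j(M) = -2264/M
(j(206 - 1*(-181)) + 194845) - 29731 = (-2264/(206 - 1*(-181)) + 194845) - 29731 = (-2264/(206 + 181) + 194845) - 29731 = (-2264/387 + 194845) - 29731 = 75402751/387 - 29731 = 63896854/387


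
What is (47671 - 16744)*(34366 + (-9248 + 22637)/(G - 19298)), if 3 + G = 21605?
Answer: 272132353259/256 ≈ 1.0630e+9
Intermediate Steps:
G = 21602 (G = -3 + 21605 = 21602)
(47671 - 16744)*(34366 + (-9248 + 22637)/(G - 19298)) = (47671 - 16744)*(34366 + (-9248 + 22637)/(21602 - 19298)) = 30927*(34366 + 13389/2304) = 30927*(34366 + 13389*(1/2304)) = 30927*(34366 + 4463/768) = 30927*(26397551/768) = 272132353259/256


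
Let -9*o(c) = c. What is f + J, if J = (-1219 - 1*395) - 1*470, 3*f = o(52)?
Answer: -56320/27 ≈ -2085.9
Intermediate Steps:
o(c) = -c/9
f = -52/27 (f = (-⅑*52)/3 = (⅓)*(-52/9) = -52/27 ≈ -1.9259)
J = -2084 (J = (-1219 - 395) - 470 = -1614 - 470 = -2084)
f + J = -52/27 - 2084 = -56320/27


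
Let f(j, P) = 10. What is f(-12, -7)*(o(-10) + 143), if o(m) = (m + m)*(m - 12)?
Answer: 5830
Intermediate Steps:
o(m) = 2*m*(-12 + m) (o(m) = (2*m)*(-12 + m) = 2*m*(-12 + m))
f(-12, -7)*(o(-10) + 143) = 10*(2*(-10)*(-12 - 10) + 143) = 10*(2*(-10)*(-22) + 143) = 10*(440 + 143) = 10*583 = 5830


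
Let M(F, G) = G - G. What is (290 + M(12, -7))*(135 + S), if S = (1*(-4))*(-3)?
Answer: 42630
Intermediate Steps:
M(F, G) = 0
S = 12 (S = -4*(-3) = 12)
(290 + M(12, -7))*(135 + S) = (290 + 0)*(135 + 12) = 290*147 = 42630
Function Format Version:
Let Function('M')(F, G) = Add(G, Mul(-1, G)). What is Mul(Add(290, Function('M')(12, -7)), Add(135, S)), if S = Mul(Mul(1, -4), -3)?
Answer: 42630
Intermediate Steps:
Function('M')(F, G) = 0
S = 12 (S = Mul(-4, -3) = 12)
Mul(Add(290, Function('M')(12, -7)), Add(135, S)) = Mul(Add(290, 0), Add(135, 12)) = Mul(290, 147) = 42630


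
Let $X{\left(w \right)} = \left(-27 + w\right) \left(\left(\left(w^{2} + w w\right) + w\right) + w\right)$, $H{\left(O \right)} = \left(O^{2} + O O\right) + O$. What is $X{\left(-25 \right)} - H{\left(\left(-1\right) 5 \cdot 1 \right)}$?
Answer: $-62445$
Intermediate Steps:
$H{\left(O \right)} = O + 2 O^{2}$ ($H{\left(O \right)} = \left(O^{2} + O^{2}\right) + O = 2 O^{2} + O = O + 2 O^{2}$)
$X{\left(w \right)} = \left(-27 + w\right) \left(2 w + 2 w^{2}\right)$ ($X{\left(w \right)} = \left(-27 + w\right) \left(\left(\left(w^{2} + w^{2}\right) + w\right) + w\right) = \left(-27 + w\right) \left(\left(2 w^{2} + w\right) + w\right) = \left(-27 + w\right) \left(\left(w + 2 w^{2}\right) + w\right) = \left(-27 + w\right) \left(2 w + 2 w^{2}\right)$)
$X{\left(-25 \right)} - H{\left(\left(-1\right) 5 \cdot 1 \right)} = 2 \left(-25\right) \left(-27 + \left(-25\right)^{2} - -650\right) - \left(-1\right) 5 \cdot 1 \left(1 + 2 \left(-1\right) 5 \cdot 1\right) = 2 \left(-25\right) \left(-27 + 625 + 650\right) - \left(-5\right) 1 \left(1 + 2 \left(\left(-5\right) 1\right)\right) = 2 \left(-25\right) 1248 - - 5 \left(1 + 2 \left(-5\right)\right) = -62400 - - 5 \left(1 - 10\right) = -62400 - \left(-5\right) \left(-9\right) = -62400 - 45 = -62445$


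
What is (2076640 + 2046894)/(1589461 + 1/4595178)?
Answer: 18948372719052/7303856219059 ≈ 2.5943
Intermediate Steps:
(2076640 + 2046894)/(1589461 + 1/4595178) = 4123534/(1589461 + 1/4595178) = 4123534/(7303856219059/4595178) = 4123534*(4595178/7303856219059) = 18948372719052/7303856219059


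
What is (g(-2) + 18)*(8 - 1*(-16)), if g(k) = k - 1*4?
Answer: 288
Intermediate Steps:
g(k) = -4 + k (g(k) = k - 4 = -4 + k)
(g(-2) + 18)*(8 - 1*(-16)) = ((-4 - 2) + 18)*(8 - 1*(-16)) = (-6 + 18)*(8 + 16) = 12*24 = 288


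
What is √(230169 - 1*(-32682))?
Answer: √262851 ≈ 512.69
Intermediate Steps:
√(230169 - 1*(-32682)) = √(230169 + 32682) = √262851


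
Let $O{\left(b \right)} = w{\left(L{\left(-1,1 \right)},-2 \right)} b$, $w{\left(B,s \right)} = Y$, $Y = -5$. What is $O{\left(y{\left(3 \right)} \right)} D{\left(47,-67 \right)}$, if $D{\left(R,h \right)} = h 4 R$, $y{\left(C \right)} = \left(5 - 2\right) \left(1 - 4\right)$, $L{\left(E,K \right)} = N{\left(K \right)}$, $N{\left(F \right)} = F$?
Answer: $-566820$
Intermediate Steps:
$L{\left(E,K \right)} = K$
$w{\left(B,s \right)} = -5$
$y{\left(C \right)} = -9$ ($y{\left(C \right)} = 3 \left(-3\right) = -9$)
$D{\left(R,h \right)} = 4 R h$ ($D{\left(R,h \right)} = 4 h R = 4 R h$)
$O{\left(b \right)} = - 5 b$
$O{\left(y{\left(3 \right)} \right)} D{\left(47,-67 \right)} = \left(-5\right) \left(-9\right) 4 \cdot 47 \left(-67\right) = 45 \left(-12596\right) = -566820$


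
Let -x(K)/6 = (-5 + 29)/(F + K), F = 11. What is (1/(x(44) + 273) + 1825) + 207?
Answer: 30217927/14871 ≈ 2032.0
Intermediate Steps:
x(K) = -144/(11 + K) (x(K) = -6*(-5 + 29)/(11 + K) = -144/(11 + K))
(1/(x(44) + 273) + 1825) + 207 = (1/(-144/(11 + 44) + 273) + 1825) + 207 = (1/(-144/55 + 273) + 1825) + 207 = (1/(14871/55) + 1825) + 207 = (55/14871 + 1825) + 207 = 27139630/14871 + 207 = 30217927/14871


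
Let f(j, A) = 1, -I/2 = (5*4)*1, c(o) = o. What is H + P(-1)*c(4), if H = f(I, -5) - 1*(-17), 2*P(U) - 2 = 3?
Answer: 28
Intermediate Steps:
I = -40 (I = -2*5*4 = -40 ≈ -40.000)
P(U) = 5/2 (P(U) = 1 + (½)*3 = 1 + 3/2 = 5/2)
H = 18 (H = 1 - 1*(-17) = 1 + 17 = 18)
H + P(-1)*c(4) = 18 + (5/2)*4 = 18 + 10 = 28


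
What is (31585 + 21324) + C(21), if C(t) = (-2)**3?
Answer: 52901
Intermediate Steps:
C(t) = -8
(31585 + 21324) + C(21) = (31585 + 21324) - 8 = 52909 - 8 = 52901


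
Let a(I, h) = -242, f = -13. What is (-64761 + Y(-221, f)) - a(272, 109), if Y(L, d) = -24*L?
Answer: -59215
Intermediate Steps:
(-64761 + Y(-221, f)) - a(272, 109) = (-64761 - 24*(-221)) - 1*(-242) = (-64761 + 5304) + 242 = -59457 + 242 = -59215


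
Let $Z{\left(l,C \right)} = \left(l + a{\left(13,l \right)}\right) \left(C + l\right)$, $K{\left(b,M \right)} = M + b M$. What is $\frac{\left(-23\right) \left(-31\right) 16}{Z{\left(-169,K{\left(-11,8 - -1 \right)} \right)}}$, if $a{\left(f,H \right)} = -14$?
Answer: $\frac{11408}{47397} \approx 0.24069$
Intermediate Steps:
$K{\left(b,M \right)} = M + M b$
$Z{\left(l,C \right)} = \left(-14 + l\right) \left(C + l\right)$ ($Z{\left(l,C \right)} = \left(l - 14\right) \left(C + l\right) = \left(-14 + l\right) \left(C + l\right)$)
$\frac{\left(-23\right) \left(-31\right) 16}{Z{\left(-169,K{\left(-11,8 - -1 \right)} \right)}} = \frac{\left(-23\right) \left(-31\right) 16}{\left(-169\right)^{2} - 14 \left(8 - -1\right) \left(1 - 11\right) - -2366 + \left(8 - -1\right) \left(1 - 11\right) \left(-169\right)} = \frac{713 \cdot 16}{28561 - 14 \left(8 + 1\right) \left(-10\right) + 2366 + \left(8 + 1\right) \left(-10\right) \left(-169\right)} = \frac{11408}{28561 - 14 \cdot 9 \left(-10\right) + 2366 + 9 \left(-10\right) \left(-169\right)} = \frac{11408}{28561 - -1260 + 2366 - -15210} = \frac{11408}{28561 + 1260 + 2366 + 15210} = \frac{11408}{47397}$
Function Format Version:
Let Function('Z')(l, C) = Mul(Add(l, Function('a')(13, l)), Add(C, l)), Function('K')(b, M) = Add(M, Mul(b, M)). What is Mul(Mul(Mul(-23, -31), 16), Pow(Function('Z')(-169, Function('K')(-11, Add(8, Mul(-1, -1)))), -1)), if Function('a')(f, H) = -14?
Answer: Rational(11408, 47397) ≈ 0.24069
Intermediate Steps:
Function('K')(b, M) = Add(M, Mul(M, b))
Function('Z')(l, C) = Mul(Add(-14, l), Add(C, l)) (Function('Z')(l, C) = Mul(Add(l, -14), Add(C, l)) = Mul(Add(-14, l), Add(C, l)))
Mul(Mul(Mul(-23, -31), 16), Pow(Function('Z')(-169, Function('K')(-11, Add(8, Mul(-1, -1)))), -1)) = Mul(Mul(Mul(-23, -31), 16), Pow(Add(Pow(-169, 2), Mul(-14, Mul(Add(8, Mul(-1, -1)), Add(1, -11))), Mul(-14, -169), Mul(Mul(Add(8, Mul(-1, -1)), Add(1, -11)), -169)), -1)) = Mul(Mul(713, 16), Pow(Add(28561, Mul(-14, Mul(Add(8, 1), -10)), 2366, Mul(Mul(Add(8, 1), -10), -169)), -1)) = Mul(11408, Pow(Add(28561, Mul(-14, Mul(9, -10)), 2366, Mul(Mul(9, -10), -169)), -1)) = Mul(11408, Pow(Add(28561, Mul(-14, -90), 2366, Mul(-90, -169)), -1)) = Mul(11408, Pow(Add(28561, 1260, 2366, 15210), -1)) = Mul(11408, Pow(47397, -1)) = Mul(11408, Rational(1, 47397)) = Rational(11408, 47397)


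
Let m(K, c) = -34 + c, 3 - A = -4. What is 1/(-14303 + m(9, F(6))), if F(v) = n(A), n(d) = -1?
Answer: -1/14338 ≈ -6.9745e-5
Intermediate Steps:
A = 7 (A = 3 - 1*(-4) = 3 + 4 = 7)
F(v) = -1
1/(-14303 + m(9, F(6))) = 1/(-14303 + (-34 - 1)) = 1/(-14303 - 35) = 1/(-14338) = -1/14338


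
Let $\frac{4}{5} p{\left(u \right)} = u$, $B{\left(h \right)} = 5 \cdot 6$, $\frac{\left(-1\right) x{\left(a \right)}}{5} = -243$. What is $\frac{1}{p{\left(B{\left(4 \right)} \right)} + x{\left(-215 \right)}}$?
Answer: $\frac{2}{2505} \approx 0.0007984$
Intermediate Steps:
$x{\left(a \right)} = 1215$ ($x{\left(a \right)} = \left(-5\right) \left(-243\right) = 1215$)
$B{\left(h \right)} = 30$
$p{\left(u \right)} = \frac{5 u}{4}$
$\frac{1}{p{\left(B{\left(4 \right)} \right)} + x{\left(-215 \right)}} = \frac{1}{\frac{5}{4} \cdot 30 + 1215} = \frac{1}{\frac{75}{2} + 1215} = \frac{1}{\frac{2505}{2}} = \frac{2}{2505}$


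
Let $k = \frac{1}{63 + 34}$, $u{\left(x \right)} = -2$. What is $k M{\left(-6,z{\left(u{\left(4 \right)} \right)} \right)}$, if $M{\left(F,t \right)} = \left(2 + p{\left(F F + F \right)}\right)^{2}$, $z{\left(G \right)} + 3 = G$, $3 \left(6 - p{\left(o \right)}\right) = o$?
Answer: $\frac{4}{97} \approx 0.041237$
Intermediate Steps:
$p{\left(o \right)} = 6 - \frac{o}{3}$
$z{\left(G \right)} = -3 + G$
$k = \frac{1}{97} \approx 0.010309$
$M{\left(F,t \right)} = \left(8 - \frac{F}{3} - \frac{F^{2}}{3}\right)^{2}$ ($M{\left(F,t \right)} = \left(2 - \left(-6 + \frac{F F + F}{3}\right)\right)^{2} = \left(2 - \left(-6 + \frac{F^{2} + F}{3}\right)\right)^{2} = \left(2 - \left(-6 + \frac{F + F^{2}}{3}\right)\right)^{2} = \left(2 - \left(-6 + \frac{F}{3} + \frac{F^{2}}{3}\right)\right)^{2} = \left(8 - \frac{F}{3} - \frac{F^{2}}{3}\right)^{2}$)
$k M{\left(-6,z{\left(u{\left(4 \right)} \right)} \right)} = \frac{\frac{1}{9} \left(-24 - 6 \left(1 - 6\right)\right)^{2}}{97} = \frac{\frac{1}{9} \left(-24 - -30\right)^{2}}{97} = \frac{\frac{1}{9} \left(-24 + 30\right)^{2}}{97} = \frac{\frac{1}{9} \cdot 6^{2}}{97} = \frac{\frac{1}{9} \cdot 36}{97} = \frac{1}{97} \cdot 4 = \frac{4}{97}$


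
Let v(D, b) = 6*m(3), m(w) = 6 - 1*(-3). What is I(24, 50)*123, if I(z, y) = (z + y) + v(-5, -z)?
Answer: 15744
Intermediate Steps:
m(w) = 9 (m(w) = 6 + 3 = 9)
v(D, b) = 54 (v(D, b) = 6*9 = 54)
I(z, y) = 54 + y + z (I(z, y) = (z + y) + 54 = (y + z) + 54 = 54 + y + z)
I(24, 50)*123 = (54 + 50 + 24)*123 = 128*123 = 15744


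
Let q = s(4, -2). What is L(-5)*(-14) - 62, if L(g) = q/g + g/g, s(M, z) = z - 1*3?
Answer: -90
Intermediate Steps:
s(M, z) = -3 + z (s(M, z) = z - 3 = -3 + z)
q = -5 (q = -3 - 2 = -5)
L(g) = 1 - 5/g (L(g) = -5/g + g/g = -5/g + 1 = 1 - 5/g)
L(-5)*(-14) - 62 = ((-5 - 5)/(-5))*(-14) - 62 = -⅕*(-10)*(-14) - 62 = 2*(-14) - 62 = -28 - 62 = -90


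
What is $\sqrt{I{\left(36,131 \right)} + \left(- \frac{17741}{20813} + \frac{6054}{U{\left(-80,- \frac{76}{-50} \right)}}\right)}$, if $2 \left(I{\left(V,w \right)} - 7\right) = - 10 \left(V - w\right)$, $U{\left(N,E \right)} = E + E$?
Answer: $\frac{5 \sqrt{61865643434374}}{790894} \approx 49.725$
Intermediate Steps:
$U{\left(N,E \right)} = 2 E$
$I{\left(V,w \right)} = 7 - 5 V + 5 w$ ($I{\left(V,w \right)} = 7 + \frac{\left(-10\right) \left(V - w\right)}{2} = 7 + \frac{- 10 V + 10 w}{2} = 7 - \left(- 5 w + 5 V\right) = 7 - 5 V + 5 w$)
$\sqrt{I{\left(36,131 \right)} + \left(- \frac{17741}{20813} + \frac{6054}{U{\left(-80,- \frac{76}{-50} \right)}}\right)} = \sqrt{\left(7 - 180 + 5 \cdot 131\right) + \left(- \frac{17741}{20813} + \frac{6054}{2 \left(- \frac{76}{-50}\right)}\right)} = \sqrt{\left(7 - 180 + 655\right) + \left(\left(-17741\right) \frac{1}{20813} + \frac{6054}{2 \left(\left(-76\right) \left(- \frac{1}{50}\right)\right)}\right)} = \sqrt{482 - \left(\frac{17741}{20813} - \frac{6054}{2 \cdot \frac{38}{25}}\right)} = \sqrt{482 - \left(\frac{17741}{20813} - \frac{6054}{\frac{76}{25}}\right)} = \sqrt{482 + \left(- \frac{17741}{20813} + 6054 \cdot \frac{25}{76}\right)} = \sqrt{482 + \left(- \frac{17741}{20813} + \frac{75675}{38}\right)} = \sqrt{482 + \frac{1574349617}{790894}} = \sqrt{\frac{1955560525}{790894}} = \frac{5 \sqrt{61865643434374}}{790894}$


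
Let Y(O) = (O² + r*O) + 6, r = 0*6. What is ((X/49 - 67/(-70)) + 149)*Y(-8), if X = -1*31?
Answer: 73169/7 ≈ 10453.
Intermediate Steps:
r = 0
Y(O) = 6 + O² (Y(O) = (O² + 0*O) + 6 = (O² + 0) + 6 = O² + 6 = 6 + O²)
X = -31
((X/49 - 67/(-70)) + 149)*Y(-8) = ((-31/49 - 67/(-70)) + 149)*(6 + (-8)²) = ((-31*1/49 - 67*(-1/70)) + 149)*(6 + 64) = ((-31/49 + 67/70) + 149)*70 = (159/490 + 149)*70 = (73169/490)*70 = 73169/7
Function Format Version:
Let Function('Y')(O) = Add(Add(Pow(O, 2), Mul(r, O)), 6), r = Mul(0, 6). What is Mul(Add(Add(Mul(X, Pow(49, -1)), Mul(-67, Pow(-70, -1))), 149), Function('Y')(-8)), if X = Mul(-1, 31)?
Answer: Rational(73169, 7) ≈ 10453.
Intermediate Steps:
r = 0
Function('Y')(O) = Add(6, Pow(O, 2)) (Function('Y')(O) = Add(Add(Pow(O, 2), Mul(0, O)), 6) = Add(Add(Pow(O, 2), 0), 6) = Add(Pow(O, 2), 6) = Add(6, Pow(O, 2)))
X = -31
Mul(Add(Add(Mul(X, Pow(49, -1)), Mul(-67, Pow(-70, -1))), 149), Function('Y')(-8)) = Mul(Add(Add(Mul(-31, Pow(49, -1)), Mul(-67, Pow(-70, -1))), 149), Add(6, Pow(-8, 2))) = Mul(Add(Add(Mul(-31, Rational(1, 49)), Mul(-67, Rational(-1, 70))), 149), Add(6, 64)) = Mul(Add(Add(Rational(-31, 49), Rational(67, 70)), 149), 70) = Mul(Add(Rational(159, 490), 149), 70) = Mul(Rational(73169, 490), 70) = Rational(73169, 7)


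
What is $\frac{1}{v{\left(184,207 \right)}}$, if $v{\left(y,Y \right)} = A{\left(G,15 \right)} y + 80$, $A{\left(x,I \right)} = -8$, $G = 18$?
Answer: $- \frac{1}{1392} \approx -0.00071839$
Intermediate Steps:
$v{\left(y,Y \right)} = 80 - 8 y$ ($v{\left(y,Y \right)} = - 8 y + 80 = 80 - 8 y$)
$\frac{1}{v{\left(184,207 \right)}} = \frac{1}{80 - 1472} = \frac{1}{-1392} = - \frac{1}{1392}$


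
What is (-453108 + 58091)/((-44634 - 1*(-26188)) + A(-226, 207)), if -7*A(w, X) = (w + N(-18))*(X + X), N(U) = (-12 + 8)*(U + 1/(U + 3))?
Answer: 13825595/327382 ≈ 42.231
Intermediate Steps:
N(U) = -4*U - 4/(3 + U) (N(U) = -4*(U + 1/(3 + U)) = -4*U - 4/(3 + U))
A(w, X) = -2*X*(1084/15 + w)/7 (A(w, X) = -(w + 4*(-1 - 1*(-18)² - 3*(-18))/(3 - 18))*(X + X)/7 = -(w + 4*(-1 - 1*324 + 54)/(-15))*2*X/7 = -(w + 4*(-1/15)*(-1 - 324 + 54))*2*X/7 = -(w + 4*(-1/15)*(-271))*2*X/7 = -(w + 1084/15)*2*X/7 = -(1084/15 + w)*2*X/7 = -2*X*(1084/15 + w)/7)
(-453108 + 58091)/((-44634 - 1*(-26188)) + A(-226, 207)) = (-453108 + 58091)/((-44634 - 1*(-26188)) - 2/105*207*(1084 + 15*(-226))) = -395017/((-44634 + 26188) - 2/105*207*(1084 - 3390)) = -395017/(-18446 - 2/105*207*(-2306)) = -395017/(-18446 + 318228/35) = -395017/(-327382/35) = -395017*(-35/327382) = 13825595/327382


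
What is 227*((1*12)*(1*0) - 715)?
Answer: -162305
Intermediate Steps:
227*((1*12)*(1*0) - 715) = 227*(12*0 - 715) = 227*(0 - 715) = 227*(-715) = -162305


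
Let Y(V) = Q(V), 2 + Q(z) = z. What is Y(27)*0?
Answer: 0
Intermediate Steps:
Q(z) = -2 + z
Y(V) = -2 + V
Y(27)*0 = (-2 + 27)*0 = 25*0 = 0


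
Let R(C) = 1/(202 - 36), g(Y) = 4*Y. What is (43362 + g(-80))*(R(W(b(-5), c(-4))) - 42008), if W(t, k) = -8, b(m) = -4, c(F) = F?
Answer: -150072970367/83 ≈ -1.8081e+9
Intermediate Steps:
R(C) = 1/166
(43362 + g(-80))*(R(W(b(-5), c(-4))) - 42008) = (43362 + 4*(-80))*(1/166 - 42008) = (43362 - 320)*(-6973327/166) = 43042*(-6973327/166) = -150072970367/83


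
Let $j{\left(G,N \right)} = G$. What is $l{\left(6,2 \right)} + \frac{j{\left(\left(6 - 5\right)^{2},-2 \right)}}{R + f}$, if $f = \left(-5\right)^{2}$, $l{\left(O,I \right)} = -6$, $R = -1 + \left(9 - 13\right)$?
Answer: $- \frac{119}{20} \approx -5.95$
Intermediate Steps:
$R = -5$ ($R = -1 + \left(9 - 13\right) = -1 - 4 = -5$)
$f = 25$
$l{\left(6,2 \right)} + \frac{j{\left(\left(6 - 5\right)^{2},-2 \right)}}{R + f} = -6 + \frac{\left(6 - 5\right)^{2}}{-5 + 25} = -6 + \frac{1^{2}}{20} = -6 + 1 \cdot \frac{1}{20} = -6 + \frac{1}{20} = - \frac{119}{20}$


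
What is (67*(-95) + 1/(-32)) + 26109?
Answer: 631807/32 ≈ 19744.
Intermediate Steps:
(67*(-95) + 1/(-32)) + 26109 = (-6365 - 1/32) + 26109 = -203681/32 + 26109 = 631807/32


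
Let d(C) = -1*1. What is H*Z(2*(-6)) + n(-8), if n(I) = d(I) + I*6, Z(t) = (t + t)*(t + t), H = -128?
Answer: -73777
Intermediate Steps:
d(C) = -1
Z(t) = 4*t² (Z(t) = (2*t)*(2*t) = 4*t²)
n(I) = -1 + 6*I (n(I) = -1 + I*6 = -1 + 6*I)
H*Z(2*(-6)) + n(-8) = -512*(2*(-6))² + (-1 + 6*(-8)) = -512*(-12)² + (-1 - 48) = -512*144 - 49 = -128*576 - 49 = -73728 - 49 = -73777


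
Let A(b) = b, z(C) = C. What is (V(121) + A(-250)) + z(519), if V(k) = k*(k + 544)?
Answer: 80734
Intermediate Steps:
V(k) = k*(544 + k)
(V(121) + A(-250)) + z(519) = (121*(544 + 121) - 250) + 519 = (121*665 - 250) + 519 = (80465 - 250) + 519 = 80215 + 519 = 80734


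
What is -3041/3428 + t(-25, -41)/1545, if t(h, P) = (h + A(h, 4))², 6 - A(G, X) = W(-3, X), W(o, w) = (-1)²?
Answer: -665429/1059252 ≈ -0.62821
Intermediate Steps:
W(o, w) = 1
A(G, X) = 5 (A(G, X) = 6 - 1*1 = 6 - 1 = 5)
t(h, P) = (5 + h)² (t(h, P) = (h + 5)² = (5 + h)²)
-3041/3428 + t(-25, -41)/1545 = -3041/3428 + (5 - 25)²/1545 = -3041*1/3428 + (-20)²*(1/1545) = -3041/3428 + 400*(1/1545) = -3041/3428 + 80/309 = -665429/1059252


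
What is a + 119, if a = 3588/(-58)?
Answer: 1657/29 ≈ 57.138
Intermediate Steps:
a = -1794/29 (a = 3588*(-1/58) = -1794/29 ≈ -61.862)
a + 119 = -1794/29 + 119 = 1657/29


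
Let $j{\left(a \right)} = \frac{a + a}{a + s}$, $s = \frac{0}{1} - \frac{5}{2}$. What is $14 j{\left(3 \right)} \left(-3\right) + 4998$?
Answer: $4494$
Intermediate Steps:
$s = - \frac{5}{2}$ ($s = 0 \cdot 1 - \frac{5}{2} = 0 - \frac{5}{2} = - \frac{5}{2} \approx -2.5$)
$j{\left(a \right)} = \frac{2 a}{- \frac{5}{2} + a}$ ($j{\left(a \right)} = \frac{a + a}{a - \frac{5}{2}} = \frac{2 a}{- \frac{5}{2} + a}$)
$14 j{\left(3 \right)} \left(-3\right) + 4998 = 14 \cdot 4 \cdot 3 \frac{1}{-5 + 2 \cdot 3} \left(-3\right) + 4998 = 14 \cdot 4 \cdot 3 \frac{1}{-5 + 6} \left(-3\right) + 4998 = 14 \cdot 4 \cdot 3 \cdot 1^{-1} \left(-3\right) + 4998 = 14 \cdot 4 \cdot 3 \cdot 1 \left(-3\right) + 4998 = 14 \cdot 12 \left(-3\right) + 4998 = 168 \left(-3\right) + 4998 = -504 + 4998 = 4494$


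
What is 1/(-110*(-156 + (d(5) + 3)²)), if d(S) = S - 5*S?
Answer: -1/14630 ≈ -6.8353e-5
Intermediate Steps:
d(S) = -4*S
1/(-110*(-156 + (d(5) + 3)²)) = 1/(-110*(-156 + (-4*5 + 3)²)) = 1/(-110*(-156 + (-20 + 3)²)) = 1/(-110*(-156 + (-17)²)) = 1/(-110*(-156 + 289)) = 1/(-110*133) = 1/(-14630) = -1/14630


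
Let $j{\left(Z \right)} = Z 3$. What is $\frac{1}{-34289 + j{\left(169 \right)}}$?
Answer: $- \frac{1}{33782} \approx -2.9602 \cdot 10^{-5}$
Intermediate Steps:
$j{\left(Z \right)} = 3 Z$
$\frac{1}{-34289 + j{\left(169 \right)}} = \frac{1}{-34289 + 3 \cdot 169} = \frac{1}{-34289 + 507} = \frac{1}{-33782} = - \frac{1}{33782}$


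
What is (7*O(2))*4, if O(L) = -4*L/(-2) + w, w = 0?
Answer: 112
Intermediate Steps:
O(L) = 2*L (O(L) = -4*L/(-2) + 0 = -4*L*(-1)/2 + 0 = -(-2)*L + 0 = 2*L + 0 = 2*L)
(7*O(2))*4 = (7*(2*2))*4 = (7*4)*4 = 28*4 = 112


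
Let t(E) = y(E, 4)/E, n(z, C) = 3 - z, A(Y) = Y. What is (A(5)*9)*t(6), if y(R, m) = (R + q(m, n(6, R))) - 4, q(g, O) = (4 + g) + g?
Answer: 105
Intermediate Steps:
q(g, O) = 4 + 2*g
y(R, m) = R + 2*m (y(R, m) = (R + (4 + 2*m)) - 4 = (4 + R + 2*m) - 4 = R + 2*m)
t(E) = (8 + E)/E (t(E) = (E + 2*4)/E = (E + 8)/E = (8 + E)/E)
(A(5)*9)*t(6) = (5*9)*((8 + 6)/6) = 45*((1/6)*14) = 45*(7/3) = 105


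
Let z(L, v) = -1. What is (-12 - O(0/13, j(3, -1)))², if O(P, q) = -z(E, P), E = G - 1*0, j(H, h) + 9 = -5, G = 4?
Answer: 169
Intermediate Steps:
j(H, h) = -14 (j(H, h) = -9 - 5 = -14)
E = 4 (E = 4 - 1*0 = 4 + 0 = 4)
O(P, q) = 1 (O(P, q) = -1*(-1) = 1)
(-12 - O(0/13, j(3, -1)))² = (-12 - 1*1)² = (-12 - 1)² = (-13)² = 169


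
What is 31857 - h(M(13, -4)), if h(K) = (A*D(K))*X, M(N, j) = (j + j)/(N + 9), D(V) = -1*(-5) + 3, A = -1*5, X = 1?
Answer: 31897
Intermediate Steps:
A = -5
D(V) = 8 (D(V) = 5 + 3 = 8)
M(N, j) = 2*j/(9 + N) (M(N, j) = (2*j)/(9 + N) = 2*j/(9 + N))
h(K) = -40 (h(K) = -5*8*1 = -40*1 = -40)
31857 - h(M(13, -4)) = 31857 - 1*(-40) = 31857 + 40 = 31897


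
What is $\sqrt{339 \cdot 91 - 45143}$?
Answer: $i \sqrt{14294} \approx 119.56 i$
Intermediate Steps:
$\sqrt{339 \cdot 91 - 45143} = \sqrt{30849 - 45143} = \sqrt{-14294} = i \sqrt{14294}$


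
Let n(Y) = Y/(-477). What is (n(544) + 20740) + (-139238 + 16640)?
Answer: -48586810/477 ≈ -1.0186e+5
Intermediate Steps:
n(Y) = -Y/477 (n(Y) = Y*(-1/477) = -Y/477)
(n(544) + 20740) + (-139238 + 16640) = (-1/477*544 + 20740) + (-139238 + 16640) = (-544/477 + 20740) - 122598 = 9892436/477 - 122598 = -48586810/477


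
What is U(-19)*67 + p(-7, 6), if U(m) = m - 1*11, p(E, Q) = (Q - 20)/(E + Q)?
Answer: -1996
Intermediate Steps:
p(E, Q) = (-20 + Q)/(E + Q)
U(m) = -11 + m (U(m) = m - 11 = -11 + m)
U(-19)*67 + p(-7, 6) = (-11 - 19)*67 + (-20 + 6)/(-7 + 6) = -30*67 - 14/(-1) = -2010 - 1*(-14) = -2010 + 14 = -1996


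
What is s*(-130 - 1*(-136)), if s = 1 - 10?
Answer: -54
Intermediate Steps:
s = -9
s*(-130 - 1*(-136)) = -9*(-130 - 1*(-136)) = -9*(-130 + 136) = -9*6 = -54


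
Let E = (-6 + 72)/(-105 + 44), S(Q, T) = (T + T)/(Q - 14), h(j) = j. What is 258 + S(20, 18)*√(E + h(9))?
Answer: 258 + 6*√29463/61 ≈ 274.88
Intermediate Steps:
S(Q, T) = 2*T/(-14 + Q) (S(Q, T) = (2*T)/(-14 + Q) = 2*T/(-14 + Q))
E = -66/61 (E = 66/(-61) = 66*(-1/61) = -66/61 ≈ -1.0820)
258 + S(20, 18)*√(E + h(9)) = 258 + (2*18/(-14 + 20))*√(-66/61 + 9) = 258 + (2*18/6)*√(483/61) = 258 + (2*18*(⅙))*(√29463/61) = 258 + 6*(√29463/61) = 258 + 6*√29463/61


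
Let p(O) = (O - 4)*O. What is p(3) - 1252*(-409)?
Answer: 512065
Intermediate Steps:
p(O) = O*(-4 + O) (p(O) = (-4 + O)*O = O*(-4 + O))
p(3) - 1252*(-409) = 3*(-4 + 3) - 1252*(-409) = 3*(-1) + 512068 = -3 + 512068 = 512065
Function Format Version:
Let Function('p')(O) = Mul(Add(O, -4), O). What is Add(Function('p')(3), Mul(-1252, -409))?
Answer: 512065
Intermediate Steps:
Function('p')(O) = Mul(O, Add(-4, O)) (Function('p')(O) = Mul(Add(-4, O), O) = Mul(O, Add(-4, O)))
Add(Function('p')(3), Mul(-1252, -409)) = Add(Mul(3, Add(-4, 3)), Mul(-1252, -409)) = Add(Mul(3, -1), 512068) = Add(-3, 512068) = 512065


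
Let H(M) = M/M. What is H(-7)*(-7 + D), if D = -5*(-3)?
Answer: 8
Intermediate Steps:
H(M) = 1
D = 15
H(-7)*(-7 + D) = 1*(-7 + 15) = 1*8 = 8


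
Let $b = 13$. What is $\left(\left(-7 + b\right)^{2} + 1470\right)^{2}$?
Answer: $2268036$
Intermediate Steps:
$\left(\left(-7 + b\right)^{2} + 1470\right)^{2} = \left(\left(-7 + 13\right)^{2} + 1470\right)^{2} = \left(6^{2} + 1470\right)^{2} = \left(36 + 1470\right)^{2} = 1506^{2} = 2268036$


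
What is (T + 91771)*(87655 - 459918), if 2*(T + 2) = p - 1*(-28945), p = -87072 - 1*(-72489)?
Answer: -36835423850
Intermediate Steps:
p = -14583 (p = -87072 + 72489 = -14583)
T = 7179 (T = -2 + (-14583 - 1*(-28945))/2 = -2 + (-14583 + 28945)/2 = -2 + (½)*14362 = -2 + 7181 = 7179)
(T + 91771)*(87655 - 459918) = (7179 + 91771)*(87655 - 459918) = 98950*(-372263) = -36835423850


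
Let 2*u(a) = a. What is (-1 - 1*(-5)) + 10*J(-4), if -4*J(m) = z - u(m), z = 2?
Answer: -6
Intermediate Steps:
u(a) = a/2
J(m) = -1/2 + m/8 (J(m) = -(2 - m/2)/4 = -1/2 + m/8)
(-1 - 1*(-5)) + 10*J(-4) = (-1 - 1*(-5)) + 10*(-1/2 + (1/8)*(-4)) = (-1 + 5) + 10*(-1/2 - 1/2) = 4 + 10*(-1) = 4 - 10 = -6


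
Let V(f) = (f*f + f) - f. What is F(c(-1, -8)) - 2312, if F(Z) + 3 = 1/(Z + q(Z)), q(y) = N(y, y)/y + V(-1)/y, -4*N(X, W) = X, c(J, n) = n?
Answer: -155113/67 ≈ -2315.1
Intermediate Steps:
V(f) = f² (V(f) = (f² + f) - f = (f + f²) - f = f²)
N(X, W) = -X/4
q(y) = -¼ + 1/y (q(y) = (-y/4)/y + (-1)²/y = -¼ + 1/y)
F(Z) = -3 + 1/(Z + (4 - Z)/(4*Z))
F(c(-1, -8)) - 2312 = (-12 - 12*(-8)² + 7*(-8))/(4 - 1*(-8) + 4*(-8)²) - 2312 = (-12 - 12*64 - 56)/(4 + 8 + 4*64) - 2312 = (-12 - 768 - 56)/(4 + 8 + 256) - 2312 = -836/268 - 2312 = (1/268)*(-836) - 2312 = -209/67 - 2312 = -155113/67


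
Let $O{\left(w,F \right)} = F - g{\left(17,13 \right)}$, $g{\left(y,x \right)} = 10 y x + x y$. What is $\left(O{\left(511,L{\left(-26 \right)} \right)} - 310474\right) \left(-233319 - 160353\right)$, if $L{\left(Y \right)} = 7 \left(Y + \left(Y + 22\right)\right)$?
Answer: $123264608280$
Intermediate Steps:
$g{\left(y,x \right)} = 11 x y$ ($g{\left(y,x \right)} = 10 x y + x y = 11 x y$)
$L{\left(Y \right)} = 154 + 14 Y$ ($L{\left(Y \right)} = 7 \left(Y + \left(22 + Y\right)\right) = 7 \left(22 + 2 Y\right) = 154 + 14 Y$)
$O{\left(w,F \right)} = -2431 + F$ ($O{\left(w,F \right)} = F - 11 \cdot 13 \cdot 17 = F - 2431 = -2431 + F$)
$\left(O{\left(511,L{\left(-26 \right)} \right)} - 310474\right) \left(-233319 - 160353\right) = \left(\left(-2431 + \left(154 + 14 \left(-26\right)\right)\right) - 310474\right) \left(-233319 - 160353\right) = \left(\left(-2431 + \left(154 - 364\right)\right) - 310474\right) \left(-393672\right) = \left(\left(-2431 - 210\right) - 310474\right) \left(-393672\right) = \left(-2641 - 310474\right) \left(-393672\right) = \left(-313115\right) \left(-393672\right) = 123264608280$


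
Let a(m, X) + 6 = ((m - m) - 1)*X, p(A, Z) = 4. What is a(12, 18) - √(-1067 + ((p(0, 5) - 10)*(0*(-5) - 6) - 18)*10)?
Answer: -24 - I*√887 ≈ -24.0 - 29.783*I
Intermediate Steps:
a(m, X) = -6 - X (a(m, X) = -6 + ((m - m) - 1)*X = -6 + (0 - 1)*X = -6 - X)
a(12, 18) - √(-1067 + ((p(0, 5) - 10)*(0*(-5) - 6) - 18)*10) = (-6 - 1*18) - √(-1067 + ((4 - 10)*(0*(-5) - 6) - 18)*10) = (-6 - 18) - √(-1067 + (-6*(0 - 6) - 18)*10) = -24 - √(-1067 + (-6*(-6) - 18)*10) = -24 - √(-1067 + (36 - 18)*10) = -24 - √(-1067 + 18*10) = -24 - √(-1067 + 180) = -24 - √(-887) = -24 - I*√887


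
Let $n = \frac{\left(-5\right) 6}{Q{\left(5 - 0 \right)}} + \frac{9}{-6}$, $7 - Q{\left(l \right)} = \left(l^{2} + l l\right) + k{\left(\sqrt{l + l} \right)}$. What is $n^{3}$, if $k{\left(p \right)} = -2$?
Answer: $- \frac{250047}{551368} \approx -0.4535$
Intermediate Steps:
$Q{\left(l \right)} = 9 - 2 l^{2}$ ($Q{\left(l \right)} = 7 - \left(\left(l^{2} + l l\right) - 2\right) = 7 - \left(\left(l^{2} + l^{2}\right) - 2\right) = 7 - \left(2 l^{2} - 2\right) = 7 - \left(-2 + 2 l^{2}\right) = 9 - 2 l^{2}$)
$n = - \frac{63}{82}$ ($n = \frac{\left(-5\right) 6}{9 - 2 \left(5 - 0\right)^{2}} + \frac{9}{-6} = - \frac{30}{9 - 2 \left(5 + 0\right)^{2}} + 9 \left(- \frac{1}{6}\right) = - \frac{30}{9 - 2 \cdot 5^{2}} - \frac{3}{2} = - \frac{30}{9 - 50} - \frac{3}{2} = - \frac{30}{-41} - \frac{3}{2} = \left(-30\right) \left(- \frac{1}{41}\right) - \frac{3}{2} = \frac{30}{41} - \frac{3}{2} = - \frac{63}{82} \approx -0.76829$)
$n^{3} = \left(- \frac{63}{82}\right)^{3} = - \frac{250047}{551368}$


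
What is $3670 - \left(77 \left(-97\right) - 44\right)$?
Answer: $11183$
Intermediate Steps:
$3670 - \left(77 \left(-97\right) - 44\right) = 3670 - \left(-7469 - 44\right) = 3670 - -7513 = 3670 + 7513 = 11183$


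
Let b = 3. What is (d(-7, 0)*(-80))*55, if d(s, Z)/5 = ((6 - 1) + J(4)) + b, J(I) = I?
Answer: -264000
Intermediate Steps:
d(s, Z) = 60 (d(s, Z) = 5*(((6 - 1) + 4) + 3) = 5*((5 + 4) + 3) = 5*(9 + 3) = 5*12 = 60)
(d(-7, 0)*(-80))*55 = (60*(-80))*55 = -4800*55 = -264000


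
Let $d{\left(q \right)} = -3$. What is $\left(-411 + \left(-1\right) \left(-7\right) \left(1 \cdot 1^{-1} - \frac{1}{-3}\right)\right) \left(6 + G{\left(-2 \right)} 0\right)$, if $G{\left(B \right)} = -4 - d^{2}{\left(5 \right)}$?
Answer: $-2410$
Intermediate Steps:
$G{\left(B \right)} = -13$ ($G{\left(B \right)} = -4 - \left(-3\right)^{2} = -4 - 9 = -13$)
$\left(-411 + \left(-1\right) \left(-7\right) \left(1 \cdot 1^{-1} - \frac{1}{-3}\right)\right) \left(6 + G{\left(-2 \right)} 0\right) = \left(-411 + \left(-1\right) \left(-7\right) \left(1 \cdot 1^{-1} - \frac{1}{-3}\right)\right) \left(6 - 0\right) = \left(-411 + 7 \left(1 \cdot 1 - - \frac{1}{3}\right)\right) \left(6 + 0\right) = \left(-411 + 7 \left(1 + \frac{1}{3}\right)\right) 6 = \left(-411 + 7 \cdot \frac{4}{3}\right) 6 = \left(-411 + \frac{28}{3}\right) 6 = \left(- \frac{1205}{3}\right) 6 = -2410$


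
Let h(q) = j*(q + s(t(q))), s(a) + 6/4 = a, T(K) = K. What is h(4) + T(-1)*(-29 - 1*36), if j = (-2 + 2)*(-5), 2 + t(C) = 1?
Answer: 65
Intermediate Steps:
t(C) = -1 (t(C) = -2 + 1 = -1)
j = 0 (j = 0*(-5) = 0)
s(a) = -3/2 + a
h(q) = 0 (h(q) = 0*(q + (-3/2 - 1)) = 0*(q - 5/2) = 0*(-5/2 + q) = 0)
h(4) + T(-1)*(-29 - 1*36) = 0 - (-29 - 1*36) = 0 - (-29 - 36) = 0 - 1*(-65) = 0 + 65 = 65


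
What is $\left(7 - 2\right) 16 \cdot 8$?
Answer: $640$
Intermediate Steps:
$\left(7 - 2\right) 16 \cdot 8 = 5 \cdot 16 \cdot 8 = 80 \cdot 8 = 640$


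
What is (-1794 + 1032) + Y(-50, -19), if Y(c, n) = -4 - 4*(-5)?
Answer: -746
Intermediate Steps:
Y(c, n) = 16 (Y(c, n) = -4 + 20 = 16)
(-1794 + 1032) + Y(-50, -19) = (-1794 + 1032) + 16 = -762 + 16 = -746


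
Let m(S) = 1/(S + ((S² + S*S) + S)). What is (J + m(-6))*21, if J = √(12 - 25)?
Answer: 7/20 + 21*I*√13 ≈ 0.35 + 75.717*I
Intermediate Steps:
m(S) = 1/(2*S + 2*S²) (m(S) = 1/(S + ((S² + S²) + S)) = 1/(S + (2*S² + S)) = 1/(S + (S + 2*S²)) = 1/(2*S + 2*S²))
J = I*√13 (J = √(-13) = I*√13 ≈ 3.6056*I)
(J + m(-6))*21 = (I*√13 + (½)/(-6*(1 - 6)))*21 = (I*√13 + (½)*(-⅙)/(-5))*21 = (I*√13 + (½)*(-⅙)*(-⅕))*21 = (I*√13 + 1/60)*21 = (1/60 + I*√13)*21 = 7/20 + 21*I*√13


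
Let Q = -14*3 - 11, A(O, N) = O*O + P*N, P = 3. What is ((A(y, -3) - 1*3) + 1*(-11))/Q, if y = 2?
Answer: 19/53 ≈ 0.35849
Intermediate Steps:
A(O, N) = O**2 + 3*N (A(O, N) = O*O + 3*N = O**2 + 3*N)
Q = -53 (Q = -42 - 11 = -53)
((A(y, -3) - 1*3) + 1*(-11))/Q = (((2**2 + 3*(-3)) - 1*3) + 1*(-11))/(-53) = (((4 - 9) - 3) - 11)*(-1/53) = ((-5 - 3) - 11)*(-1/53) = (-8 - 11)*(-1/53) = -19*(-1/53) = 19/53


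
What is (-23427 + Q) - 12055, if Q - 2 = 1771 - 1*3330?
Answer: -37039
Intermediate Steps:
Q = -1557 (Q = 2 + (1771 - 1*3330) = 2 + (1771 - 3330) = 2 - 1559 = -1557)
(-23427 + Q) - 12055 = (-23427 - 1557) - 12055 = -24984 - 12055 = -37039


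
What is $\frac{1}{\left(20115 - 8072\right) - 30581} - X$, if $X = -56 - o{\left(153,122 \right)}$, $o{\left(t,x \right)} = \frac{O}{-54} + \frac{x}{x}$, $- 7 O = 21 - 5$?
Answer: $\frac{199857989}{3503682} \approx 57.042$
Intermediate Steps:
$O = - \frac{16}{7}$ ($O = - \frac{21 - 5}{7} = \left(- \frac{1}{7}\right) 16 = - \frac{16}{7} \approx -2.2857$)
$o{\left(t,x \right)} = \frac{197}{189}$ ($o{\left(t,x \right)} = - \frac{16}{7 \left(-54\right)} + \frac{x}{x} = \left(- \frac{16}{7}\right) \left(- \frac{1}{54}\right) + 1 = \frac{8}{189} + 1 = \frac{197}{189}$)
$X = - \frac{10781}{189}$ ($X = -56 - \frac{197}{189} = - \frac{10781}{189} \approx -57.042$)
$\frac{1}{\left(20115 - 8072\right) - 30581} - X = \frac{1}{\left(20115 - 8072\right) - 30581} - - \frac{10781}{189} = \frac{1}{12043 - 30581} + \frac{10781}{189} = \frac{1}{-18538} + \frac{10781}{189} = - \frac{1}{18538} + \frac{10781}{189} = \frac{199857989}{3503682}$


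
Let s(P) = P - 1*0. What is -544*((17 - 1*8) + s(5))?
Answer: -7616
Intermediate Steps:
s(P) = P (s(P) = P + 0 = P)
-544*((17 - 1*8) + s(5)) = -544*((17 - 1*8) + 5) = -544*((17 - 8) + 5) = -544*(9 + 5) = -544*14 = -7616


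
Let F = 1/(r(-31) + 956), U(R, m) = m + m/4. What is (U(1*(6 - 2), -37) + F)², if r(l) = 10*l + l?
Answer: 12943840441/6051600 ≈ 2138.9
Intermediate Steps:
r(l) = 11*l
U(R, m) = 5*m/4 (U(R, m) = m + m*(¼) = m + m/4 = 5*m/4)
F = 1/615 (F = 1/(11*(-31) + 956) = 1/(-341 + 956) = 1/615 ≈ 0.0016260)
(U(1*(6 - 2), -37) + F)² = ((5/4)*(-37) + 1/615)² = (-185/4 + 1/615)² = (-113771/2460)² = 12943840441/6051600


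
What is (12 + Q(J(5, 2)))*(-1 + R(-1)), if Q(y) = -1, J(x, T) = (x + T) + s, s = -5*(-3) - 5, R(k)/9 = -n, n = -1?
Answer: 88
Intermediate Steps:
R(k) = 9 (R(k) = 9*(-1*(-1)) = 9*1 = 9)
s = 10 (s = 15 - 5 = 10)
J(x, T) = 10 + T + x (J(x, T) = (x + T) + 10 = (T + x) + 10 = 10 + T + x)
(12 + Q(J(5, 2)))*(-1 + R(-1)) = (12 - 1)*(-1 + 9) = 11*8 = 88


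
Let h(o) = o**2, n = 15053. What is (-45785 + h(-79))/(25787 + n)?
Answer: -4943/5105 ≈ -0.96827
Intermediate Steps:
(-45785 + h(-79))/(25787 + n) = (-45785 + (-79)**2)/(25787 + 15053) = (-45785 + 6241)/40840 = -39544*1/40840 = -4943/5105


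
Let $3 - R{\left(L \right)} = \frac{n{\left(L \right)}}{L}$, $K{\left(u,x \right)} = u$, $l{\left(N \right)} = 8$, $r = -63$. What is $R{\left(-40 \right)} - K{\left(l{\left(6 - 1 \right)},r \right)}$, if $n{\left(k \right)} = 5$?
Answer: $- \frac{39}{8} \approx -4.875$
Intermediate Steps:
$R{\left(L \right)} = 3 - \frac{5}{L}$
$R{\left(-40 \right)} - K{\left(l{\left(6 - 1 \right)},r \right)} = \left(3 - \frac{5}{-40}\right) - 8 = \left(3 - - \frac{1}{8}\right) - 8 = \left(3 + \frac{1}{8}\right) - 8 = \frac{25}{8} - 8 = - \frac{39}{8}$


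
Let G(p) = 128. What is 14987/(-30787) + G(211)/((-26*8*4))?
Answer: -256405/400231 ≈ -0.64064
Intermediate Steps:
14987/(-30787) + G(211)/((-26*8*4)) = 14987/(-30787) + 128/((-26*8*4)) = 14987*(-1/30787) + 128/((-208*4)) = -14987/30787 + 128/(-832) = -14987/30787 + 128*(-1/832) = -14987/30787 - 2/13 = -256405/400231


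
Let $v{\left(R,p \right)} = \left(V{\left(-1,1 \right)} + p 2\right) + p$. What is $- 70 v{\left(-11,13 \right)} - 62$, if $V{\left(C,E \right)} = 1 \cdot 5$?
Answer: $-3142$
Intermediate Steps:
$V{\left(C,E \right)} = 5$
$v{\left(R,p \right)} = 5 + 3 p$ ($v{\left(R,p \right)} = \left(5 + p 2\right) + p = \left(5 + 2 p\right) + p = 5 + 3 p$)
$- 70 v{\left(-11,13 \right)} - 62 = - 70 \left(5 + 3 \cdot 13\right) - 62 = - 70 \left(5 + 39\right) - 62 = \left(-70\right) 44 - 62 = -3080 - 62 = -3142$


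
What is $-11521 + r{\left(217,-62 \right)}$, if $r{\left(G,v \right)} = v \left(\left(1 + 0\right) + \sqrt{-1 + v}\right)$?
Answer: $-11583 - 186 i \sqrt{7} \approx -11583.0 - 492.11 i$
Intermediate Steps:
$r{\left(G,v \right)} = v \left(1 + \sqrt{-1 + v}\right)$
$-11521 + r{\left(217,-62 \right)} = -11521 - 62 \left(1 + \sqrt{-1 - 62}\right) = -11521 - 62 \left(1 + \sqrt{-63}\right) = -11521 - 62 \left(1 + 3 i \sqrt{7}\right) = -11521 - \left(62 + 186 i \sqrt{7}\right) = -11583 - 186 i \sqrt{7}$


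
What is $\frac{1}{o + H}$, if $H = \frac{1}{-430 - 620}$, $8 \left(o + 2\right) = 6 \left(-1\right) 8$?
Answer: $- \frac{1050}{8401} \approx -0.12499$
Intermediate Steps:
$o = -8$ ($o = -2 + \frac{6 \left(-1\right) 8}{8} = -2 + \frac{\left(-6\right) 8}{8} = -2 + \frac{1}{8} \left(-48\right) = -2 - 6 = -8$)
$H = - \frac{1}{1050}$ ($H = \frac{1}{-1050} = - \frac{1}{1050} \approx -0.00095238$)
$\frac{1}{o + H} = \frac{1}{-8 - \frac{1}{1050}} = \frac{1}{- \frac{8401}{1050}} = - \frac{1050}{8401}$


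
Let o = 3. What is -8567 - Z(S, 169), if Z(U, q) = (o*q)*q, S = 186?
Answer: -94250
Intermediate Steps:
Z(U, q) = 3*q² (Z(U, q) = (3*q)*q = 3*q²)
-8567 - Z(S, 169) = -8567 - 3*169² = -8567 - 3*28561 = -8567 - 1*85683 = -8567 - 85683 = -94250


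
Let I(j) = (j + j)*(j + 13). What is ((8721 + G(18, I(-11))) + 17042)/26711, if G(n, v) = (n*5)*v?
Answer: 21803/26711 ≈ 0.81626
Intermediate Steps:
I(j) = 2*j*(13 + j) (I(j) = (2*j)*(13 + j) = 2*j*(13 + j))
G(n, v) = 5*n*v (G(n, v) = (5*n)*v = 5*n*v)
((8721 + G(18, I(-11))) + 17042)/26711 = ((8721 + 5*18*(2*(-11)*(13 - 11))) + 17042)/26711 = ((8721 + 5*18*(2*(-11)*2)) + 17042)*(1/26711) = ((8721 + 5*18*(-44)) + 17042)*(1/26711) = ((8721 - 3960) + 17042)*(1/26711) = (4761 + 17042)*(1/26711) = 21803*(1/26711) = 21803/26711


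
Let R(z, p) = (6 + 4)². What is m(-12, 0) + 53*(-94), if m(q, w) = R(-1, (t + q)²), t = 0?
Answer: -4882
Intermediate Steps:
R(z, p) = 100 (R(z, p) = 10² = 100)
m(q, w) = 100
m(-12, 0) + 53*(-94) = 100 + 53*(-94) = 100 - 4982 = -4882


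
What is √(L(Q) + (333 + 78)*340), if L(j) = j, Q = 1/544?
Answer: √2584631074/136 ≈ 373.82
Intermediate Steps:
Q = 1/544 ≈ 0.0018382
√(L(Q) + (333 + 78)*340) = √(1/544 + (333 + 78)*340) = √(1/544 + 411*340) = √(1/544 + 139740) = √(76018561/544) = √2584631074/136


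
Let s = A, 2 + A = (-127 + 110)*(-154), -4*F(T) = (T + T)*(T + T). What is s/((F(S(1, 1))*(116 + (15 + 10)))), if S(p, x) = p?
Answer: -872/47 ≈ -18.553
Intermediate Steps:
F(T) = -T² (F(T) = -(T + T)*(T + T)/4 = -2*T*2*T/4 = -T²)
A = 2616 (A = -2 + (-127 + 110)*(-154) = -2 - 17*(-154) = -2 + 2618 = 2616)
s = 2616
s/((F(S(1, 1))*(116 + (15 + 10)))) = 2616/(((-1*1²)*(116 + (15 + 10)))) = 2616/(((-1*1)*(116 + 25))) = 2616/((-1*141)) = 2616/(-141) = 2616*(-1/141) = -872/47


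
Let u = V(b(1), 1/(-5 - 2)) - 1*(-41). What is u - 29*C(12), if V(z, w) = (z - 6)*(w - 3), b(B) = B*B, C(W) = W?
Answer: -2039/7 ≈ -291.29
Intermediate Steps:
b(B) = B²
V(z, w) = (-6 + z)*(-3 + w)
u = 397/7 (u = (18 - 6/(-5 - 2) - 3*1² + 1²/(-5 - 2)) - 1*(-41) = (18 - 6/(-7) - 3*1 + 1/(-7)) + 41 = (18 - 6*(-⅐) - 3 - ⅐*1) + 41 = (18 + 6/7 - 3 - ⅐) + 41 = 110/7 + 41 = 397/7 ≈ 56.714)
u - 29*C(12) = 397/7 - 29*12 = 397/7 - 348 = -2039/7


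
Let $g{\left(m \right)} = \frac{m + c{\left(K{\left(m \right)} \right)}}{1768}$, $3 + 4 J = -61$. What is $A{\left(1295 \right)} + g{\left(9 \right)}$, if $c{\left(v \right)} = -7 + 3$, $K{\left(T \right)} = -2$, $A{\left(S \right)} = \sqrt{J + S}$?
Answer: $\frac{5}{1768} + \sqrt{1279} \approx 35.766$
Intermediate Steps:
$J = -16$ ($J = - \frac{3}{4} + \frac{1}{4} \left(-61\right) = - \frac{3}{4} - \frac{61}{4} = -16$)
$A{\left(S \right)} = \sqrt{-16 + S}$
$c{\left(v \right)} = -4$
$g{\left(m \right)} = - \frac{1}{442} + \frac{m}{1768}$ ($g{\left(m \right)} = \frac{m - 4}{1768} = \frac{-4 + m}{1768} = - \frac{1}{442} + \frac{m}{1768}$)
$A{\left(1295 \right)} + g{\left(9 \right)} = \sqrt{-16 + 1295} + \left(- \frac{1}{442} + \frac{1}{1768} \cdot 9\right) = \sqrt{1279} + \left(- \frac{1}{442} + \frac{9}{1768}\right) = \sqrt{1279} + \frac{5}{1768} = \frac{5}{1768} + \sqrt{1279}$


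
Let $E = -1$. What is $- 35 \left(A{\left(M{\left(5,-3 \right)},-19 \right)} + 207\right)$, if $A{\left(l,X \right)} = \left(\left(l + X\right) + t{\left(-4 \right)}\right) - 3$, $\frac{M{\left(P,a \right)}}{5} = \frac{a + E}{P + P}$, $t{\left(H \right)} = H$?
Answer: $-6265$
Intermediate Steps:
$M{\left(P,a \right)} = \frac{5 \left(-1 + a\right)}{2 P}$ ($M{\left(P,a \right)} = 5 \frac{a - 1}{P + P} = 5 \frac{-1 + a}{2 P} = \frac{5 \left(-1 + a\right)}{2 P}$)
$A{\left(l,X \right)} = -7 + X + l$ ($A{\left(l,X \right)} = \left(\left(l + X\right) - 4\right) - 3 = \left(\left(X + l\right) - 4\right) - 3 = \left(-4 + X + l\right) - 3 = -7 + X + l$)
$- 35 \left(A{\left(M{\left(5,-3 \right)},-19 \right)} + 207\right) = - 35 \left(\left(-7 - 19 + \frac{5 \left(-1 - 3\right)}{2 \cdot 5}\right) + 207\right) = - 35 \left(\left(-7 - 19 + \frac{5}{2} \cdot \frac{1}{5} \left(-4\right)\right) + 207\right) = - 35 \left(\left(-7 - 19 - 2\right) + 207\right) = - 35 \left(-28 + 207\right) = \left(-35\right) 179 = -6265$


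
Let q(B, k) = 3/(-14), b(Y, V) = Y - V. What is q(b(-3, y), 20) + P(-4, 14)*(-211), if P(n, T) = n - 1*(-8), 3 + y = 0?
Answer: -11819/14 ≈ -844.21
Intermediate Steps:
y = -3 (y = -3 + 0 = -3)
P(n, T) = 8 + n (P(n, T) = n + 8 = 8 + n)
q(B, k) = -3/14 (q(B, k) = 3*(-1/14) = -3/14)
q(b(-3, y), 20) + P(-4, 14)*(-211) = -3/14 + (8 - 4)*(-211) = -3/14 + 4*(-211) = -3/14 - 844 = -11819/14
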